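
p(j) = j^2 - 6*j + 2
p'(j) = 2*j - 6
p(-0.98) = 8.84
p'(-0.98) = -7.96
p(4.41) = -5.01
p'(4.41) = 2.82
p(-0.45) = 4.90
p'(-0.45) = -6.90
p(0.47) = -0.60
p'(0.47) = -5.06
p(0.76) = -1.98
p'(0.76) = -4.48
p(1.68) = -5.26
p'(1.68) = -2.64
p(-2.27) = 20.77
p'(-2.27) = -10.54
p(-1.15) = 10.22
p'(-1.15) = -8.30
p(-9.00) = 137.00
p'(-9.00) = -24.00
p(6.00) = 2.00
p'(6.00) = 6.00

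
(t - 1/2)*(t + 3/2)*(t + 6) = t^3 + 7*t^2 + 21*t/4 - 9/2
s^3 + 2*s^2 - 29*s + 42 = (s - 3)*(s - 2)*(s + 7)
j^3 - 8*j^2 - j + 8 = (j - 8)*(j - 1)*(j + 1)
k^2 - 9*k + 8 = (k - 8)*(k - 1)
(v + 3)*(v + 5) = v^2 + 8*v + 15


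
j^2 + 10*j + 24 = (j + 4)*(j + 6)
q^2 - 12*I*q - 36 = (q - 6*I)^2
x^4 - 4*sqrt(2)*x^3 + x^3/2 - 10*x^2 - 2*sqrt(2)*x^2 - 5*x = x*(x + 1/2)*(x - 5*sqrt(2))*(x + sqrt(2))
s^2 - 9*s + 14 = (s - 7)*(s - 2)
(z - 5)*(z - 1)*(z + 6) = z^3 - 31*z + 30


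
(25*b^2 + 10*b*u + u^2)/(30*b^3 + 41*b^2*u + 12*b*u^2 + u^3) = (5*b + u)/(6*b^2 + 7*b*u + u^2)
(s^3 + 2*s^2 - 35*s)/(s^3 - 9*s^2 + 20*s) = (s + 7)/(s - 4)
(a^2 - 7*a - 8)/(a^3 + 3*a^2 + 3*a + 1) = (a - 8)/(a^2 + 2*a + 1)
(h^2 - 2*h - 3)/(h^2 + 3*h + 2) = (h - 3)/(h + 2)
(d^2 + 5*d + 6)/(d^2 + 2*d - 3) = (d + 2)/(d - 1)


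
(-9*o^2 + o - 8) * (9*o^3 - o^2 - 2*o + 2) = -81*o^5 + 18*o^4 - 55*o^3 - 12*o^2 + 18*o - 16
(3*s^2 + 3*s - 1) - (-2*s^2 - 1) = 5*s^2 + 3*s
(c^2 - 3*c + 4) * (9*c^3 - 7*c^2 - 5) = 9*c^5 - 34*c^4 + 57*c^3 - 33*c^2 + 15*c - 20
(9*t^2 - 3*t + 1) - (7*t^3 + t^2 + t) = -7*t^3 + 8*t^2 - 4*t + 1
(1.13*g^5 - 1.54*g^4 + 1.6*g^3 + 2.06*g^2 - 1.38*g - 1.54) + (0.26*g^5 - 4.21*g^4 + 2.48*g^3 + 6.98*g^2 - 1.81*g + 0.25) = 1.39*g^5 - 5.75*g^4 + 4.08*g^3 + 9.04*g^2 - 3.19*g - 1.29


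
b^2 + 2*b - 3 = (b - 1)*(b + 3)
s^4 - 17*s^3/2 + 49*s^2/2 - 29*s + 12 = (s - 4)*(s - 2)*(s - 3/2)*(s - 1)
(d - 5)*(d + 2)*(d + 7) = d^3 + 4*d^2 - 31*d - 70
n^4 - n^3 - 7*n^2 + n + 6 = (n - 3)*(n - 1)*(n + 1)*(n + 2)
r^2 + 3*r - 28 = (r - 4)*(r + 7)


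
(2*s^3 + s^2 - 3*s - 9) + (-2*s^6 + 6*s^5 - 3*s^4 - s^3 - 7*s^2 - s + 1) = -2*s^6 + 6*s^5 - 3*s^4 + s^3 - 6*s^2 - 4*s - 8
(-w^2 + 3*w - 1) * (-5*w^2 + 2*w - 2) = 5*w^4 - 17*w^3 + 13*w^2 - 8*w + 2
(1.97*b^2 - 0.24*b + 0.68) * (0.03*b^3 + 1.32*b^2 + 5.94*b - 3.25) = 0.0591*b^5 + 2.5932*b^4 + 11.4054*b^3 - 6.9305*b^2 + 4.8192*b - 2.21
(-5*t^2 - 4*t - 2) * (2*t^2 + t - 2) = -10*t^4 - 13*t^3 + 2*t^2 + 6*t + 4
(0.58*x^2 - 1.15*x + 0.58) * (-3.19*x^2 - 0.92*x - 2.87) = -1.8502*x^4 + 3.1349*x^3 - 2.4568*x^2 + 2.7669*x - 1.6646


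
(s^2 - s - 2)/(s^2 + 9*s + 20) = (s^2 - s - 2)/(s^2 + 9*s + 20)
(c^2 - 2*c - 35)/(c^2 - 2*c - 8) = (-c^2 + 2*c + 35)/(-c^2 + 2*c + 8)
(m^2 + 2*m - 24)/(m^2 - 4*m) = (m + 6)/m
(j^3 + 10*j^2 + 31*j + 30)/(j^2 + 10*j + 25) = (j^2 + 5*j + 6)/(j + 5)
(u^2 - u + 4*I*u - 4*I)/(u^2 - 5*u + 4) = (u + 4*I)/(u - 4)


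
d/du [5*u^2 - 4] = 10*u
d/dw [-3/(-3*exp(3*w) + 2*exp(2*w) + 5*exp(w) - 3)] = (-27*exp(2*w) + 12*exp(w) + 15)*exp(w)/(3*exp(3*w) - 2*exp(2*w) - 5*exp(w) + 3)^2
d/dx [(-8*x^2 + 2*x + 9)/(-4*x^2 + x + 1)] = 7*(8*x - 1)/(16*x^4 - 8*x^3 - 7*x^2 + 2*x + 1)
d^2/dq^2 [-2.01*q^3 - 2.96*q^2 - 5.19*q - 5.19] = -12.06*q - 5.92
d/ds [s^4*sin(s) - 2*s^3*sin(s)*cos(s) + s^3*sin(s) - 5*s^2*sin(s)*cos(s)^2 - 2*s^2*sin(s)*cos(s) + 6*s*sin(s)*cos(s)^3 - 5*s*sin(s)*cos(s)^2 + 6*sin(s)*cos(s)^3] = s^4*cos(s) + 4*s^3*sin(s) + s^3*cos(s) - 2*s^3*cos(2*s) + 3*s^2*sin(s) - 3*s^2*sin(2*s) - 5*s^2*cos(s)/4 - 2*s^2*cos(2*s) - 15*s^2*cos(3*s)/4 - 5*s*sin(s)/2 - 2*s*sin(2*s) - 5*s*sin(3*s)/2 - 5*s*cos(s)/4 + 6*s*cos(2*s)^2 + 3*s*cos(2*s) - 15*s*cos(3*s)/4 - 3*s - 5*sin(s)/4 + 3*sin(2*s)/2 - 5*sin(3*s)/4 + 3*sin(4*s)/4 + 6*cos(2*s)^2 + 3*cos(2*s) - 3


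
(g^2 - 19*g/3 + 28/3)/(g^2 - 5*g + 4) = (g - 7/3)/(g - 1)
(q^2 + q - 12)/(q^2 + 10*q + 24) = (q - 3)/(q + 6)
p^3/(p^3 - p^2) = p/(p - 1)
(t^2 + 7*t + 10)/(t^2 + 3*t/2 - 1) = 2*(t + 5)/(2*t - 1)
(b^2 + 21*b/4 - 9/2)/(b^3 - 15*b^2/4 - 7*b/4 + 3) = (b + 6)/(b^2 - 3*b - 4)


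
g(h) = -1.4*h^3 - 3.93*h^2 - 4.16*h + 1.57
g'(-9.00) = -273.62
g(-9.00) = 741.28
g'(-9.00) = -273.62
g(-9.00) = 741.28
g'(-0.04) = -3.85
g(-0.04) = 1.73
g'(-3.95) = -38.64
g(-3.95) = 42.97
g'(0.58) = -10.13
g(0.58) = -2.44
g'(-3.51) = -28.32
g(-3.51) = 28.29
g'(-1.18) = -0.73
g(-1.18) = 3.31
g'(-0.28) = -2.29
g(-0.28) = 2.46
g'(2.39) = -46.94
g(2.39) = -49.93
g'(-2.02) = -5.42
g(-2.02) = 5.48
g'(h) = -4.2*h^2 - 7.86*h - 4.16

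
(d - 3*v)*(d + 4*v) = d^2 + d*v - 12*v^2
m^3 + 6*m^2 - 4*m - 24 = (m - 2)*(m + 2)*(m + 6)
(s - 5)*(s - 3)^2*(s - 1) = s^4 - 12*s^3 + 50*s^2 - 84*s + 45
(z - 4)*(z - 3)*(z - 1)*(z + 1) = z^4 - 7*z^3 + 11*z^2 + 7*z - 12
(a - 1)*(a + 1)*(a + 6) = a^3 + 6*a^2 - a - 6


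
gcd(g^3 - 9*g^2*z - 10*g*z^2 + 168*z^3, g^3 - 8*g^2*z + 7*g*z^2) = -g + 7*z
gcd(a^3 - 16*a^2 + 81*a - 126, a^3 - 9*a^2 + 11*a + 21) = a^2 - 10*a + 21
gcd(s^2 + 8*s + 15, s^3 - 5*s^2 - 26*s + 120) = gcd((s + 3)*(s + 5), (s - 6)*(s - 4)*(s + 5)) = s + 5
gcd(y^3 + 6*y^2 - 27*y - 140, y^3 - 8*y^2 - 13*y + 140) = y^2 - y - 20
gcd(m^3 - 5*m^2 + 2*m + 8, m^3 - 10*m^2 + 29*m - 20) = m - 4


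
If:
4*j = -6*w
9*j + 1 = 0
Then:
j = -1/9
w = 2/27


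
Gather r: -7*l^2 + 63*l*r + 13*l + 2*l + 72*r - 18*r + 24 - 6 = -7*l^2 + 15*l + r*(63*l + 54) + 18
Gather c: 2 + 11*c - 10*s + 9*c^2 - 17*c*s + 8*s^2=9*c^2 + c*(11 - 17*s) + 8*s^2 - 10*s + 2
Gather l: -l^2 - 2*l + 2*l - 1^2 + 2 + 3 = 4 - l^2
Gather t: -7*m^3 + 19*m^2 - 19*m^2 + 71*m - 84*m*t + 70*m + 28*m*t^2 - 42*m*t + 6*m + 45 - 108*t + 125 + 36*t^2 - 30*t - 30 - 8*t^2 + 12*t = -7*m^3 + 147*m + t^2*(28*m + 28) + t*(-126*m - 126) + 140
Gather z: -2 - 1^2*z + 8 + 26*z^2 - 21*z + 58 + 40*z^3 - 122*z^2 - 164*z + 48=40*z^3 - 96*z^2 - 186*z + 112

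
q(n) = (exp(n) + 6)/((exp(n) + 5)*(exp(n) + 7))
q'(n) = -(exp(n) + 6)*exp(n)/((exp(n) + 5)*(exp(n) + 7)^2) + exp(n)/((exp(n) + 5)*(exp(n) + 7)) - (exp(n) + 6)*exp(n)/((exp(n) + 5)^2*(exp(n) + 7))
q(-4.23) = 0.17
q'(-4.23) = -0.00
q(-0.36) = 0.15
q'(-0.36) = -0.02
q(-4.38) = 0.17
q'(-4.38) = -0.00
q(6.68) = 0.00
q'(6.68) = -0.00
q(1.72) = 0.09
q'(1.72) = -0.04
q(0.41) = 0.14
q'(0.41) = -0.03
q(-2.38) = 0.17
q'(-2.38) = -0.00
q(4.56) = 0.01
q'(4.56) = -0.01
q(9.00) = 0.00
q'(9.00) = 0.00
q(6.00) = 0.00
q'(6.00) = 0.00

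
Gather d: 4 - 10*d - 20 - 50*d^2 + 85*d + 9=-50*d^2 + 75*d - 7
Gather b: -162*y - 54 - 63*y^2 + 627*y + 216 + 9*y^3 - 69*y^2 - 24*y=9*y^3 - 132*y^2 + 441*y + 162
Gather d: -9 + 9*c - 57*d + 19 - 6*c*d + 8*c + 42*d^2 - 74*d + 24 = 17*c + 42*d^2 + d*(-6*c - 131) + 34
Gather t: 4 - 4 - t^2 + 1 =1 - t^2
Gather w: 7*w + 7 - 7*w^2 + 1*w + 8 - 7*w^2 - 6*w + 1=-14*w^2 + 2*w + 16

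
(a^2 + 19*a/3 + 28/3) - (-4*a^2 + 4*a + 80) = 5*a^2 + 7*a/3 - 212/3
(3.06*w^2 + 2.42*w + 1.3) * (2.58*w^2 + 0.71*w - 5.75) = 7.8948*w^4 + 8.4162*w^3 - 12.5228*w^2 - 12.992*w - 7.475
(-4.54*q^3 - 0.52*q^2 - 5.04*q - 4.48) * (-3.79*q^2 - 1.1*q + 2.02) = 17.2066*q^5 + 6.9648*q^4 + 10.5028*q^3 + 21.4728*q^2 - 5.2528*q - 9.0496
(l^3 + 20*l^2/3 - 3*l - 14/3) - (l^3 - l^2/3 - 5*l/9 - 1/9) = 7*l^2 - 22*l/9 - 41/9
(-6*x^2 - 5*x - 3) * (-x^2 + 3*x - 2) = 6*x^4 - 13*x^3 + x + 6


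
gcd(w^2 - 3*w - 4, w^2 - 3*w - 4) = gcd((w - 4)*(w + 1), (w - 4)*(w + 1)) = w^2 - 3*w - 4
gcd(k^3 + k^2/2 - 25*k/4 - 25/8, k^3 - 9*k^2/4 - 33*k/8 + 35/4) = k - 5/2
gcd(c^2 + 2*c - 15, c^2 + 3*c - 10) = c + 5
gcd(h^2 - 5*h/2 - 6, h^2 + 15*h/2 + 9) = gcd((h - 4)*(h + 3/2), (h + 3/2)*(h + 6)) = h + 3/2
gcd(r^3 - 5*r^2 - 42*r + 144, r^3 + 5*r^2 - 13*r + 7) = 1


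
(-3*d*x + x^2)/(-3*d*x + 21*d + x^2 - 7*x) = x/(x - 7)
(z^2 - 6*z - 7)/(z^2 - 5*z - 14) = (z + 1)/(z + 2)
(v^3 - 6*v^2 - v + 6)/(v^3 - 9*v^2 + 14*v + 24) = (v - 1)/(v - 4)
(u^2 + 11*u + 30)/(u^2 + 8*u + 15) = (u + 6)/(u + 3)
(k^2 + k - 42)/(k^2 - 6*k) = (k + 7)/k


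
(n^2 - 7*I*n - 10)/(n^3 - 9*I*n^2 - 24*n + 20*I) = 1/(n - 2*I)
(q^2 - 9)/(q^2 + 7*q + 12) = (q - 3)/(q + 4)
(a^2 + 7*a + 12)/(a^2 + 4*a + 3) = (a + 4)/(a + 1)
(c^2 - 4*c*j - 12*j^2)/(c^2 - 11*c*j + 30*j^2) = (c + 2*j)/(c - 5*j)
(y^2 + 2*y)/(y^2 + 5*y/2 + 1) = 2*y/(2*y + 1)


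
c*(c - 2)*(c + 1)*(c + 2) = c^4 + c^3 - 4*c^2 - 4*c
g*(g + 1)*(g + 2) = g^3 + 3*g^2 + 2*g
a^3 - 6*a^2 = a^2*(a - 6)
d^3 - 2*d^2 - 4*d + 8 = (d - 2)^2*(d + 2)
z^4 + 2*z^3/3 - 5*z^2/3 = z^2*(z - 1)*(z + 5/3)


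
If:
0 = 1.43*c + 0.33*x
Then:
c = -0.230769230769231*x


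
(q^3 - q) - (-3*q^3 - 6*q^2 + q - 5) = 4*q^3 + 6*q^2 - 2*q + 5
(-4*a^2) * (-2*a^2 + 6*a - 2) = 8*a^4 - 24*a^3 + 8*a^2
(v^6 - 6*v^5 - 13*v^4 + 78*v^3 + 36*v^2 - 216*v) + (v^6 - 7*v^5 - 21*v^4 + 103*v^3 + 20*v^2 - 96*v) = 2*v^6 - 13*v^5 - 34*v^4 + 181*v^3 + 56*v^2 - 312*v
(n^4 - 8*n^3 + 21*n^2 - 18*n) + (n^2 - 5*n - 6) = n^4 - 8*n^3 + 22*n^2 - 23*n - 6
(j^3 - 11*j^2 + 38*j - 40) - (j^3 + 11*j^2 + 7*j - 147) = -22*j^2 + 31*j + 107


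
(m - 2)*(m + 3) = m^2 + m - 6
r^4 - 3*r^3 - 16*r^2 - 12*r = r*(r - 6)*(r + 1)*(r + 2)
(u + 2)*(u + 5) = u^2 + 7*u + 10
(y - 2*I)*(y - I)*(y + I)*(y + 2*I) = y^4 + 5*y^2 + 4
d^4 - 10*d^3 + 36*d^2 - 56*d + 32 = (d - 4)*(d - 2)^3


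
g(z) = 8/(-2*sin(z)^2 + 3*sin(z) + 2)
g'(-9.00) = 188.51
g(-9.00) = 18.87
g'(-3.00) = 11.95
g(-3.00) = 5.21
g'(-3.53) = 1.35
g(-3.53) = 2.81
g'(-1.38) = -1.27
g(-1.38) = -2.78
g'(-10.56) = -0.22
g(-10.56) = 2.60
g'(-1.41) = -1.05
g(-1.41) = -2.75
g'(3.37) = 20.51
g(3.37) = 6.57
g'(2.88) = 2.18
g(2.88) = 3.03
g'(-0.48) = -971.26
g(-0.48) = 42.51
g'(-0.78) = -27.37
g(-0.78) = -7.28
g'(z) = 8*(4*sin(z)*cos(z) - 3*cos(z))/(-2*sin(z)^2 + 3*sin(z) + 2)^2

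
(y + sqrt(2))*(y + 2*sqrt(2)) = y^2 + 3*sqrt(2)*y + 4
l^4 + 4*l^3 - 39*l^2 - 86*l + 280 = (l - 5)*(l - 2)*(l + 4)*(l + 7)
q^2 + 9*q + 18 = (q + 3)*(q + 6)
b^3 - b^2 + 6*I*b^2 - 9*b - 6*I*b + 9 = (b - 1)*(b + 3*I)^2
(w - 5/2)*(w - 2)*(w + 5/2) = w^3 - 2*w^2 - 25*w/4 + 25/2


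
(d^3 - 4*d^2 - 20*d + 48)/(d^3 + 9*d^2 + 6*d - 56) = (d - 6)/(d + 7)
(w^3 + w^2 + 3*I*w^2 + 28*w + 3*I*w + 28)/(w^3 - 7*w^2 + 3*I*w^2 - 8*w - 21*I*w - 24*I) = (w^2 + 3*I*w + 28)/(w^2 + w*(-8 + 3*I) - 24*I)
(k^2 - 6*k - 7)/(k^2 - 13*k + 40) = (k^2 - 6*k - 7)/(k^2 - 13*k + 40)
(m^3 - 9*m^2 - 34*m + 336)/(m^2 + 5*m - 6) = (m^2 - 15*m + 56)/(m - 1)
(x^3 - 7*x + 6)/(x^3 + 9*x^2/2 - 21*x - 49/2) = 2*(x^3 - 7*x + 6)/(2*x^3 + 9*x^2 - 42*x - 49)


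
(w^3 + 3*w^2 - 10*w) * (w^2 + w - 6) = w^5 + 4*w^4 - 13*w^3 - 28*w^2 + 60*w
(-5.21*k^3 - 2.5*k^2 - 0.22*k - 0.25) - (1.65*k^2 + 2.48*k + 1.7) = -5.21*k^3 - 4.15*k^2 - 2.7*k - 1.95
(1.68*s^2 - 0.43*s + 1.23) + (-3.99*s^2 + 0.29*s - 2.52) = -2.31*s^2 - 0.14*s - 1.29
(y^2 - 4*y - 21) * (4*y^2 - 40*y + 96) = 4*y^4 - 56*y^3 + 172*y^2 + 456*y - 2016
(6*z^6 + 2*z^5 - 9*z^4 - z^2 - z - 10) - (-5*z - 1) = 6*z^6 + 2*z^5 - 9*z^4 - z^2 + 4*z - 9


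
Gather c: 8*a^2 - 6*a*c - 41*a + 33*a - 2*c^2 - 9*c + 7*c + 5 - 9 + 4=8*a^2 - 8*a - 2*c^2 + c*(-6*a - 2)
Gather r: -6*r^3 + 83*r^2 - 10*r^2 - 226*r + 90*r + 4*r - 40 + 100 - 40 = -6*r^3 + 73*r^2 - 132*r + 20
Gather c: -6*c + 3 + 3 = 6 - 6*c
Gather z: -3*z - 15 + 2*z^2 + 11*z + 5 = 2*z^2 + 8*z - 10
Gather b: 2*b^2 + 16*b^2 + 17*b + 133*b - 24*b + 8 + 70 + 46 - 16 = 18*b^2 + 126*b + 108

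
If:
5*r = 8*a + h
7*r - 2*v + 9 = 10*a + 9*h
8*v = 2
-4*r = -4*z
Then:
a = 19*z/31 - 17/124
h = 3*z/31 + 34/31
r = z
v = 1/4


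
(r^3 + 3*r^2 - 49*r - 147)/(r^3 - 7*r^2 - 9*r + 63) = (r + 7)/(r - 3)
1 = 1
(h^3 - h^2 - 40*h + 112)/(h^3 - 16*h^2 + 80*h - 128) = (h + 7)/(h - 8)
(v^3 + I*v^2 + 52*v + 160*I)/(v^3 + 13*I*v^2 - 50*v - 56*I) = (v^2 - 3*I*v + 40)/(v^2 + 9*I*v - 14)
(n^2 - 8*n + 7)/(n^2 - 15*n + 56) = (n - 1)/(n - 8)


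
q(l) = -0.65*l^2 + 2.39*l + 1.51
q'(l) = 2.39 - 1.3*l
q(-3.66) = -15.94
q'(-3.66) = 7.15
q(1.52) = 3.64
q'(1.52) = 0.41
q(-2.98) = -11.38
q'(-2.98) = 6.26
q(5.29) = -4.04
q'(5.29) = -4.49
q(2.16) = 3.64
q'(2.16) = -0.42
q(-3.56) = -15.24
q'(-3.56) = 7.02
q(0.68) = 2.83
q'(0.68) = 1.51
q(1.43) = 3.60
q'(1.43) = 0.53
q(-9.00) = -72.65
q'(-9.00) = 14.09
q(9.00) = -29.63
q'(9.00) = -9.31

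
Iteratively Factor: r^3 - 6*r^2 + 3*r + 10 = (r - 2)*(r^2 - 4*r - 5) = (r - 5)*(r - 2)*(r + 1)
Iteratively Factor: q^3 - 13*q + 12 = (q - 3)*(q^2 + 3*q - 4) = (q - 3)*(q - 1)*(q + 4)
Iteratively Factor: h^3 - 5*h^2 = (h - 5)*(h^2) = h*(h - 5)*(h)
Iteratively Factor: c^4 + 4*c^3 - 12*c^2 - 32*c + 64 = (c + 4)*(c^3 - 12*c + 16) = (c + 4)^2*(c^2 - 4*c + 4) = (c - 2)*(c + 4)^2*(c - 2)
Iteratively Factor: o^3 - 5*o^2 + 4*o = (o)*(o^2 - 5*o + 4) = o*(o - 1)*(o - 4)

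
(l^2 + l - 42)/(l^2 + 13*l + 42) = (l - 6)/(l + 6)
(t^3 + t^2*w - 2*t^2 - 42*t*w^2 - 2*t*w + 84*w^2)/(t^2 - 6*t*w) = t + 7*w - 2 - 14*w/t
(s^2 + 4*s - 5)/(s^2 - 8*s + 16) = (s^2 + 4*s - 5)/(s^2 - 8*s + 16)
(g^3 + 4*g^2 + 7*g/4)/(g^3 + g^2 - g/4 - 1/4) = g*(2*g + 7)/(2*g^2 + g - 1)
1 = 1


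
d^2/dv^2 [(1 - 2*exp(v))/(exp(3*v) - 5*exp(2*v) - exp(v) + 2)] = (-8*exp(6*v) + 39*exp(5*v) - 113*exp(4*v) + 160*exp(3*v) - 123*exp(2*v) + 37*exp(v) - 6)*exp(v)/(exp(9*v) - 15*exp(8*v) + 72*exp(7*v) - 89*exp(6*v) - 132*exp(5*v) + 123*exp(4*v) + 71*exp(3*v) - 54*exp(2*v) - 12*exp(v) + 8)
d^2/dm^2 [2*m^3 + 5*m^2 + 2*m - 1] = 12*m + 10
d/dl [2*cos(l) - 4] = -2*sin(l)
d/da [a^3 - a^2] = a*(3*a - 2)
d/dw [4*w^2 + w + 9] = 8*w + 1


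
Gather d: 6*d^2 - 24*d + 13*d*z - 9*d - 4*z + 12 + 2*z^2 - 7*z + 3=6*d^2 + d*(13*z - 33) + 2*z^2 - 11*z + 15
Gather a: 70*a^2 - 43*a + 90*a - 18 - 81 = 70*a^2 + 47*a - 99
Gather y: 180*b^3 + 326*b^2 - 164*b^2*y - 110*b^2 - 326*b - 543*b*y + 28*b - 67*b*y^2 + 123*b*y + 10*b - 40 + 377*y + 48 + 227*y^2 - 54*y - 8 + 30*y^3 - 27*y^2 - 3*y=180*b^3 + 216*b^2 - 288*b + 30*y^3 + y^2*(200 - 67*b) + y*(-164*b^2 - 420*b + 320)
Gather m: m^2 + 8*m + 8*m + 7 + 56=m^2 + 16*m + 63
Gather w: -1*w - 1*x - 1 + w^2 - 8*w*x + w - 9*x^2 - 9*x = w^2 - 8*w*x - 9*x^2 - 10*x - 1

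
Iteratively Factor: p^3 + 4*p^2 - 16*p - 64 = (p + 4)*(p^2 - 16) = (p - 4)*(p + 4)*(p + 4)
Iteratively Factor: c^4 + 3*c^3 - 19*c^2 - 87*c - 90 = (c + 3)*(c^3 - 19*c - 30) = (c + 3)^2*(c^2 - 3*c - 10) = (c - 5)*(c + 3)^2*(c + 2)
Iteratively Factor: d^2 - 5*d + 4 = (d - 1)*(d - 4)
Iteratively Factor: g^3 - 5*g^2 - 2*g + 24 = (g - 4)*(g^2 - g - 6) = (g - 4)*(g + 2)*(g - 3)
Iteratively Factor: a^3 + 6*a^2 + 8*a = (a + 2)*(a^2 + 4*a) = a*(a + 2)*(a + 4)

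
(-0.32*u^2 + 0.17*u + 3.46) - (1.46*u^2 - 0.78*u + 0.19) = -1.78*u^2 + 0.95*u + 3.27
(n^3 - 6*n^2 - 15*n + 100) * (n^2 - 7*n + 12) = n^5 - 13*n^4 + 39*n^3 + 133*n^2 - 880*n + 1200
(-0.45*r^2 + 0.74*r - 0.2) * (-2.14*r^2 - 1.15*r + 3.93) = 0.963*r^4 - 1.0661*r^3 - 2.1915*r^2 + 3.1382*r - 0.786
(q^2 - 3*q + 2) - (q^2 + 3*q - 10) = 12 - 6*q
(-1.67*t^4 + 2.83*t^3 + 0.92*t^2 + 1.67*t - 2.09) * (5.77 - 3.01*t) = 5.0267*t^5 - 18.1542*t^4 + 13.5599*t^3 + 0.281700000000001*t^2 + 15.9268*t - 12.0593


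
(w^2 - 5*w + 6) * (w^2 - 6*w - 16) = w^4 - 11*w^3 + 20*w^2 + 44*w - 96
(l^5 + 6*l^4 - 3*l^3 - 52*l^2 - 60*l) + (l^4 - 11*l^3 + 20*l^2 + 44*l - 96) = l^5 + 7*l^4 - 14*l^3 - 32*l^2 - 16*l - 96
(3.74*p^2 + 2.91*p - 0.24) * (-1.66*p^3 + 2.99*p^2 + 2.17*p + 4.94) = -6.2084*p^5 + 6.352*p^4 + 17.2151*p^3 + 24.0727*p^2 + 13.8546*p - 1.1856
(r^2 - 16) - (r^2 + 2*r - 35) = 19 - 2*r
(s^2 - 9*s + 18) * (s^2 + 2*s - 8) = s^4 - 7*s^3 - 8*s^2 + 108*s - 144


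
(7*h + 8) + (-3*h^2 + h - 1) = -3*h^2 + 8*h + 7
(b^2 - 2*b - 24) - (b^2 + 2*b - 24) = -4*b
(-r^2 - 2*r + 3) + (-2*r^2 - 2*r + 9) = -3*r^2 - 4*r + 12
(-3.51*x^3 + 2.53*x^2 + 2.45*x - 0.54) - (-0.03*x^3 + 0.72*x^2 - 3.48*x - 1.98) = -3.48*x^3 + 1.81*x^2 + 5.93*x + 1.44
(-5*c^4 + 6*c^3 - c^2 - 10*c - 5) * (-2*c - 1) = 10*c^5 - 7*c^4 - 4*c^3 + 21*c^2 + 20*c + 5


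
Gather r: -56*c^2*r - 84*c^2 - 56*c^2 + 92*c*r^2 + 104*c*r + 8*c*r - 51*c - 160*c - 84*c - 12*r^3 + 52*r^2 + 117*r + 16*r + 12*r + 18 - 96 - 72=-140*c^2 - 295*c - 12*r^3 + r^2*(92*c + 52) + r*(-56*c^2 + 112*c + 145) - 150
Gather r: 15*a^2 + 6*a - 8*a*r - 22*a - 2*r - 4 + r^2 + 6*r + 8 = 15*a^2 - 16*a + r^2 + r*(4 - 8*a) + 4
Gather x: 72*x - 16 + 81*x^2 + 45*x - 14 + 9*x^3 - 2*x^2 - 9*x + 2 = 9*x^3 + 79*x^2 + 108*x - 28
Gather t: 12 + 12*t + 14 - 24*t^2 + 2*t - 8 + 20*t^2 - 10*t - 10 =-4*t^2 + 4*t + 8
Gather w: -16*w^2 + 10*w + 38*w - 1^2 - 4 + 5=-16*w^2 + 48*w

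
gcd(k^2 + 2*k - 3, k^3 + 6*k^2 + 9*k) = k + 3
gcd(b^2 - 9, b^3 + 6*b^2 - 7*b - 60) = b - 3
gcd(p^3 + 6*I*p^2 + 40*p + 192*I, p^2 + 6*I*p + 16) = p + 8*I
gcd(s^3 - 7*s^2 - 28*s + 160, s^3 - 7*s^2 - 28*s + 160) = s^3 - 7*s^2 - 28*s + 160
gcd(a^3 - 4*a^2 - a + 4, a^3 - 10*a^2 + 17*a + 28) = a^2 - 3*a - 4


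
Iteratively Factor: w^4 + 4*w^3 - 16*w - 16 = (w + 2)*(w^3 + 2*w^2 - 4*w - 8) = (w + 2)^2*(w^2 - 4) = (w - 2)*(w + 2)^2*(w + 2)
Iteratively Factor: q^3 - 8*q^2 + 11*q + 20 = (q - 5)*(q^2 - 3*q - 4) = (q - 5)*(q + 1)*(q - 4)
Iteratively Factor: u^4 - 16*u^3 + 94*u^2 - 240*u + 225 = (u - 3)*(u^3 - 13*u^2 + 55*u - 75) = (u - 3)^2*(u^2 - 10*u + 25) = (u - 5)*(u - 3)^2*(u - 5)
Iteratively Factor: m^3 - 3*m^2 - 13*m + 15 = (m - 5)*(m^2 + 2*m - 3) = (m - 5)*(m - 1)*(m + 3)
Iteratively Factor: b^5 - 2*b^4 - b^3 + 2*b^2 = (b)*(b^4 - 2*b^3 - b^2 + 2*b) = b*(b - 2)*(b^3 - b) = b*(b - 2)*(b + 1)*(b^2 - b) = b^2*(b - 2)*(b + 1)*(b - 1)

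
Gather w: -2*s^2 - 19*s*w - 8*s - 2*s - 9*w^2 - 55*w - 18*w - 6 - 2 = -2*s^2 - 10*s - 9*w^2 + w*(-19*s - 73) - 8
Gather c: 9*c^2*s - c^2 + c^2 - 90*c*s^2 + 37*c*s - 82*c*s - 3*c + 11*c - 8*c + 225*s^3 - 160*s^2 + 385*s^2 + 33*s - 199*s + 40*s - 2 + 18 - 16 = 9*c^2*s + c*(-90*s^2 - 45*s) + 225*s^3 + 225*s^2 - 126*s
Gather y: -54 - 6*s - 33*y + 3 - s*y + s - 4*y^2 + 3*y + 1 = -5*s - 4*y^2 + y*(-s - 30) - 50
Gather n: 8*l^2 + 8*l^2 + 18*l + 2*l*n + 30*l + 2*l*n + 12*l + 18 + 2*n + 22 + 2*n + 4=16*l^2 + 60*l + n*(4*l + 4) + 44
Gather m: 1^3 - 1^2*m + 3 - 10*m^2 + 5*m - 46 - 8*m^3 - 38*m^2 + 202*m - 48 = -8*m^3 - 48*m^2 + 206*m - 90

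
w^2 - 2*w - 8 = (w - 4)*(w + 2)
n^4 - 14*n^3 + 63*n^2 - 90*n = n*(n - 6)*(n - 5)*(n - 3)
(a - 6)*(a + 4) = a^2 - 2*a - 24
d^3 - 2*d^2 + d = d*(d - 1)^2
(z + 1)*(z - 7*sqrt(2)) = z^2 - 7*sqrt(2)*z + z - 7*sqrt(2)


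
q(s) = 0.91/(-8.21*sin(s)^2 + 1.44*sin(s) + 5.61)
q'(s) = 0.91*(16.42*sin(s)*cos(s) - 1.44*cos(s))/(-8.21*sin(s)^2 + 1.44*sin(s) + 5.61)^2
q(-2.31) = 14.65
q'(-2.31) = 2156.94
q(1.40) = -0.96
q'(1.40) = 2.56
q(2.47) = 0.27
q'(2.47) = -0.56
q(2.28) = 0.46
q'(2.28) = -1.67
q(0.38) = 0.18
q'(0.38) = 0.16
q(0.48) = 0.20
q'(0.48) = 0.24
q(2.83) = 0.17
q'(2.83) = -0.11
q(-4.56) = -0.92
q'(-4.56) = -2.10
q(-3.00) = 0.17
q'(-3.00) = 0.12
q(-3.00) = 0.17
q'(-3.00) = 0.12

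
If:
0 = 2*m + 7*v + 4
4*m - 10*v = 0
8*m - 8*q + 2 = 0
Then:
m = -5/6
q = -7/12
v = -1/3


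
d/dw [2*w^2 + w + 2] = 4*w + 1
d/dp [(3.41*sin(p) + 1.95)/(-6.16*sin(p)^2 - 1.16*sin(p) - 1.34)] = (21.0056*sin(p)^2 + 24.024*sin(p) - 2.3074)*cos(p)/(37.9456*sin(p)^4 + 14.2912*sin(p)^3 + 17.8544*sin(p)^2 + 3.1088*sin(p) + 1.7956)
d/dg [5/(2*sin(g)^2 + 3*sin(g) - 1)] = -5*(4*sin(g) + 3)*cos(g)/(3*sin(g) - cos(2*g))^2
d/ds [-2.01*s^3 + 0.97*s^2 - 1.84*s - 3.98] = -6.03*s^2 + 1.94*s - 1.84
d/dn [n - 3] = 1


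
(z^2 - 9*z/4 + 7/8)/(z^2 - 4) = (8*z^2 - 18*z + 7)/(8*(z^2 - 4))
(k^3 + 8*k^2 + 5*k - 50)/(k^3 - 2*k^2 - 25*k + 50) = (k + 5)/(k - 5)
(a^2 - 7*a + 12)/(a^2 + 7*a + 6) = (a^2 - 7*a + 12)/(a^2 + 7*a + 6)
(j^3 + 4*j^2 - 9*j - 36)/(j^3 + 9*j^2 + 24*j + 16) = (j^2 - 9)/(j^2 + 5*j + 4)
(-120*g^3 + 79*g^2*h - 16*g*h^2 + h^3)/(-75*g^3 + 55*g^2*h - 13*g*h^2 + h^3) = (8*g - h)/(5*g - h)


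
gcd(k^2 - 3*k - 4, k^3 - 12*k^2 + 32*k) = k - 4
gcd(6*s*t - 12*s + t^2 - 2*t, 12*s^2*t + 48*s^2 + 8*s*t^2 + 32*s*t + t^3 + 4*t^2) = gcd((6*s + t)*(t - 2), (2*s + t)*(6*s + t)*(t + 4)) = 6*s + t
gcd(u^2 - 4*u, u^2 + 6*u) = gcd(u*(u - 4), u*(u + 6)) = u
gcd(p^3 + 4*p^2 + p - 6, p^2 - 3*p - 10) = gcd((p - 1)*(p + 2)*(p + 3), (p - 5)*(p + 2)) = p + 2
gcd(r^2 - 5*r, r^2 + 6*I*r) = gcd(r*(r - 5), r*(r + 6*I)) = r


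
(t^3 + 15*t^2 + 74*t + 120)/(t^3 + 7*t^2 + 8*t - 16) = (t^2 + 11*t + 30)/(t^2 + 3*t - 4)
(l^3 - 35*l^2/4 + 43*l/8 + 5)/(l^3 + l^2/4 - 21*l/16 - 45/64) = 8*(2*l^2 - 15*l - 8)/(16*l^2 + 24*l + 9)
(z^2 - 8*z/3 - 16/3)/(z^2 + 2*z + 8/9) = 3*(z - 4)/(3*z + 2)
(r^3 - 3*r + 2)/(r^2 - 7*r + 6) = (r^2 + r - 2)/(r - 6)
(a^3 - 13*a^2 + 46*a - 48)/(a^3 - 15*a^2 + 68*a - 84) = (a^2 - 11*a + 24)/(a^2 - 13*a + 42)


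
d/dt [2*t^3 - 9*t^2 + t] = 6*t^2 - 18*t + 1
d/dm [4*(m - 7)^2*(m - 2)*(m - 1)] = 16*m^3 - 204*m^2 + 744*m - 700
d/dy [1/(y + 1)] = -1/(y + 1)^2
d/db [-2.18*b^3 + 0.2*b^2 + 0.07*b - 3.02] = -6.54*b^2 + 0.4*b + 0.07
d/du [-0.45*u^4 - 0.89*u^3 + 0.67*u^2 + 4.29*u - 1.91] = -1.8*u^3 - 2.67*u^2 + 1.34*u + 4.29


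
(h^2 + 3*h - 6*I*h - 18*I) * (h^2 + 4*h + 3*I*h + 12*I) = h^4 + 7*h^3 - 3*I*h^3 + 30*h^2 - 21*I*h^2 + 126*h - 36*I*h + 216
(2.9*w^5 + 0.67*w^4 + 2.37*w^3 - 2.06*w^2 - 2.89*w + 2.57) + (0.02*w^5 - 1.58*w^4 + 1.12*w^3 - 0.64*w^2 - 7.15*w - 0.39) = 2.92*w^5 - 0.91*w^4 + 3.49*w^3 - 2.7*w^2 - 10.04*w + 2.18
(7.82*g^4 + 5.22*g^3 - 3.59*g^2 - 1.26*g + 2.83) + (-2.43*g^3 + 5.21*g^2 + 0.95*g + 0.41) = 7.82*g^4 + 2.79*g^3 + 1.62*g^2 - 0.31*g + 3.24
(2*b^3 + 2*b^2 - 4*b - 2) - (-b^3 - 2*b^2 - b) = 3*b^3 + 4*b^2 - 3*b - 2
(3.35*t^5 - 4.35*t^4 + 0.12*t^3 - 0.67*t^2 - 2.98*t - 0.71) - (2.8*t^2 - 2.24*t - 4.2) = 3.35*t^5 - 4.35*t^4 + 0.12*t^3 - 3.47*t^2 - 0.74*t + 3.49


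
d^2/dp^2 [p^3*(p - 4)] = 12*p*(p - 2)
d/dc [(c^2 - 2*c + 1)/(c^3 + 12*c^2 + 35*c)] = (-c^4 + 4*c^3 + 56*c^2 - 24*c - 35)/(c^2*(c^4 + 24*c^3 + 214*c^2 + 840*c + 1225))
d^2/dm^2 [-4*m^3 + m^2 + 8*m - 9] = 2 - 24*m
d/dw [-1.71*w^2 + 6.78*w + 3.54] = 6.78 - 3.42*w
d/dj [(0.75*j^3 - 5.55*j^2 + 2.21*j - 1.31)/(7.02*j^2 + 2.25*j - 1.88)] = (5.265*j^4 + 3.375*j^3 - 32.2317*j^2 + 39.2604*j - 1.2073)/(49.2804*j^4 + 31.59*j^3 - 21.3327*j^2 - 8.46*j + 3.5344)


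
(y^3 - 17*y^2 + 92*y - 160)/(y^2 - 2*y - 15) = (y^2 - 12*y + 32)/(y + 3)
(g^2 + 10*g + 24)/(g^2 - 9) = (g^2 + 10*g + 24)/(g^2 - 9)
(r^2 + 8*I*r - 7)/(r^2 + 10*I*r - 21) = (r + I)/(r + 3*I)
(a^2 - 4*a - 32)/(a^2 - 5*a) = (a^2 - 4*a - 32)/(a*(a - 5))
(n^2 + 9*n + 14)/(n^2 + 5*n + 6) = (n + 7)/(n + 3)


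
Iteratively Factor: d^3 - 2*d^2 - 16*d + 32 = (d - 2)*(d^2 - 16) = (d - 2)*(d + 4)*(d - 4)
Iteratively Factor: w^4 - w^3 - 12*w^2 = (w)*(w^3 - w^2 - 12*w) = w*(w - 4)*(w^2 + 3*w) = w*(w - 4)*(w + 3)*(w)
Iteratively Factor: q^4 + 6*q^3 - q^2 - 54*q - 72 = (q + 2)*(q^3 + 4*q^2 - 9*q - 36) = (q + 2)*(q + 4)*(q^2 - 9) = (q - 3)*(q + 2)*(q + 4)*(q + 3)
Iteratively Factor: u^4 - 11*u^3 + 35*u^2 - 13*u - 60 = (u - 3)*(u^3 - 8*u^2 + 11*u + 20) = (u - 3)*(u + 1)*(u^2 - 9*u + 20) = (u - 4)*(u - 3)*(u + 1)*(u - 5)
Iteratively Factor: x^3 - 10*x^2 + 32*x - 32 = (x - 2)*(x^2 - 8*x + 16) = (x - 4)*(x - 2)*(x - 4)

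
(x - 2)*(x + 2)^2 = x^3 + 2*x^2 - 4*x - 8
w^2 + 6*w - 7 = (w - 1)*(w + 7)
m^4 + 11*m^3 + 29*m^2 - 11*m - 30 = (m - 1)*(m + 1)*(m + 5)*(m + 6)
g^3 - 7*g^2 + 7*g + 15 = (g - 5)*(g - 3)*(g + 1)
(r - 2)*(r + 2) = r^2 - 4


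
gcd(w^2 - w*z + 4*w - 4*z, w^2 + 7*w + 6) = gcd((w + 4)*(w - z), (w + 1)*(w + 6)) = 1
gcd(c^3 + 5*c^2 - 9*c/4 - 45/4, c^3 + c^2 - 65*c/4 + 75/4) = c^2 + 7*c/2 - 15/2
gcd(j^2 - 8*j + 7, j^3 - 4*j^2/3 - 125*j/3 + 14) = j - 7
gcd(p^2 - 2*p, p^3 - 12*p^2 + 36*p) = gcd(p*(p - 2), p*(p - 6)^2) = p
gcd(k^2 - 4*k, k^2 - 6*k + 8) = k - 4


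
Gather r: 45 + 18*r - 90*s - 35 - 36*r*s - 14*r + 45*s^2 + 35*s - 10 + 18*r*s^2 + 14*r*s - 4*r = r*(18*s^2 - 22*s) + 45*s^2 - 55*s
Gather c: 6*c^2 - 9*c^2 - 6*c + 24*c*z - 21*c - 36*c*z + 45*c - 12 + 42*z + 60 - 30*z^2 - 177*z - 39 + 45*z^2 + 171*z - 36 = -3*c^2 + c*(18 - 12*z) + 15*z^2 + 36*z - 27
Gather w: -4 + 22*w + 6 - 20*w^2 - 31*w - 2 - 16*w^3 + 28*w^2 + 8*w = -16*w^3 + 8*w^2 - w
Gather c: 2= 2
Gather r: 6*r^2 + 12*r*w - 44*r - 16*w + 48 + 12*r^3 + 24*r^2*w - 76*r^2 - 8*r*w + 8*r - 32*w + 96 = 12*r^3 + r^2*(24*w - 70) + r*(4*w - 36) - 48*w + 144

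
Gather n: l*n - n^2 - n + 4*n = -n^2 + n*(l + 3)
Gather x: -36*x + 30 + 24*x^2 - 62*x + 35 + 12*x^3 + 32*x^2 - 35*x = 12*x^3 + 56*x^2 - 133*x + 65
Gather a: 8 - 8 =0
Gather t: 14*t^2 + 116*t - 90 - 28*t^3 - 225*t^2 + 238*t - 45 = -28*t^3 - 211*t^2 + 354*t - 135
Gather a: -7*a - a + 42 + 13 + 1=56 - 8*a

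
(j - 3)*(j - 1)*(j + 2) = j^3 - 2*j^2 - 5*j + 6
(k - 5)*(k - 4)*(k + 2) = k^3 - 7*k^2 + 2*k + 40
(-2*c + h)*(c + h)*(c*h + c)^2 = -2*c^4*h^2 - 4*c^4*h - 2*c^4 - c^3*h^3 - 2*c^3*h^2 - c^3*h + c^2*h^4 + 2*c^2*h^3 + c^2*h^2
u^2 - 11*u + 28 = (u - 7)*(u - 4)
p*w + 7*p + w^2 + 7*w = (p + w)*(w + 7)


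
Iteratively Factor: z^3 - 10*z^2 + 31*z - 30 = (z - 3)*(z^2 - 7*z + 10) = (z - 3)*(z - 2)*(z - 5)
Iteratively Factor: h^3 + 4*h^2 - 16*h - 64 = (h + 4)*(h^2 - 16) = (h + 4)^2*(h - 4)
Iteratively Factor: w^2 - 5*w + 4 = (w - 4)*(w - 1)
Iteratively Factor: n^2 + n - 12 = (n + 4)*(n - 3)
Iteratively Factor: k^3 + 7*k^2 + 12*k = (k)*(k^2 + 7*k + 12) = k*(k + 4)*(k + 3)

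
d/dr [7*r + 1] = 7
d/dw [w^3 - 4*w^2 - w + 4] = 3*w^2 - 8*w - 1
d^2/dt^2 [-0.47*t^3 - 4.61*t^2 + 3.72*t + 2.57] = -2.82*t - 9.22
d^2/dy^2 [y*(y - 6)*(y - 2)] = 6*y - 16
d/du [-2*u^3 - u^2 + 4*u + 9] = -6*u^2 - 2*u + 4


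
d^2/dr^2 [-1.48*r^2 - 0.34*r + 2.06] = -2.96000000000000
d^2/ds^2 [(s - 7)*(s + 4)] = 2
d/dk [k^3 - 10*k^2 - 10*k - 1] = 3*k^2 - 20*k - 10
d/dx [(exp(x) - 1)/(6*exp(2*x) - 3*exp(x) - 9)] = ((1 - exp(x))*(4*exp(x) - 1) + 2*exp(2*x) - exp(x) - 3)*exp(x)/(3*(-2*exp(2*x) + exp(x) + 3)^2)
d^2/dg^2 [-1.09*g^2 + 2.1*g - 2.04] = -2.18000000000000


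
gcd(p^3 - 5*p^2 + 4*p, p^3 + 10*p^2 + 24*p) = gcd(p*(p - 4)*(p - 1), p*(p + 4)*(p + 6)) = p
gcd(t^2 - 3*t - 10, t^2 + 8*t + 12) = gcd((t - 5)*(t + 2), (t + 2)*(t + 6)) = t + 2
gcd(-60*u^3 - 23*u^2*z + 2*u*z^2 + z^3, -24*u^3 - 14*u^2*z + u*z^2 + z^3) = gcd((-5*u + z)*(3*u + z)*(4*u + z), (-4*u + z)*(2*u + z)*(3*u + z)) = 3*u + z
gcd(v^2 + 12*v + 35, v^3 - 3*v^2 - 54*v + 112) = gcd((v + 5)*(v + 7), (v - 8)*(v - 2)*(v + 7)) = v + 7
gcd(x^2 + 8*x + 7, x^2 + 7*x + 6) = x + 1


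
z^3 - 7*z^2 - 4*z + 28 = (z - 7)*(z - 2)*(z + 2)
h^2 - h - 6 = (h - 3)*(h + 2)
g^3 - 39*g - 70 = (g - 7)*(g + 2)*(g + 5)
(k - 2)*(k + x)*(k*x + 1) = k^3*x + k^2*x^2 - 2*k^2*x + k^2 - 2*k*x^2 + k*x - 2*k - 2*x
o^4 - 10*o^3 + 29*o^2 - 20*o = o*(o - 5)*(o - 4)*(o - 1)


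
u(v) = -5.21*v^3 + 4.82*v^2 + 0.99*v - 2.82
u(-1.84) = 44.13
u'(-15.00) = -3660.36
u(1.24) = -4.11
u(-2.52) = 108.67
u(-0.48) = -1.61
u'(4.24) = -239.13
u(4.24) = -309.10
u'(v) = -15.63*v^2 + 9.64*v + 0.99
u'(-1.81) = -67.66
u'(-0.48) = -7.24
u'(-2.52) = -122.56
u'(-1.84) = -69.66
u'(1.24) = -11.09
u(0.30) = -2.23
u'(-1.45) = -45.85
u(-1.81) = 42.07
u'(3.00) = -110.76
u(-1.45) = 21.76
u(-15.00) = 18650.58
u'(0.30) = 2.48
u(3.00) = -97.14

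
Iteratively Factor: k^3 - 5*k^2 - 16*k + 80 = (k - 5)*(k^2 - 16) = (k - 5)*(k - 4)*(k + 4)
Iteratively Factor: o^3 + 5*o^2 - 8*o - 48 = (o - 3)*(o^2 + 8*o + 16) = (o - 3)*(o + 4)*(o + 4)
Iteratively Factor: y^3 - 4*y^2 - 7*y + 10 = (y + 2)*(y^2 - 6*y + 5) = (y - 1)*(y + 2)*(y - 5)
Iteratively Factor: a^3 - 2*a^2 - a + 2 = (a - 2)*(a^2 - 1) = (a - 2)*(a + 1)*(a - 1)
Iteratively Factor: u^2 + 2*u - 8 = (u - 2)*(u + 4)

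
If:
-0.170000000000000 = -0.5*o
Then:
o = 0.34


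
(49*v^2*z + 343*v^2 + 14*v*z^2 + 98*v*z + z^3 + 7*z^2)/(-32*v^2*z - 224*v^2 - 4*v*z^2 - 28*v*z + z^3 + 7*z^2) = (49*v^2 + 14*v*z + z^2)/(-32*v^2 - 4*v*z + z^2)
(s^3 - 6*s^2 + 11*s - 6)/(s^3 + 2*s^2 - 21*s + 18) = (s - 2)/(s + 6)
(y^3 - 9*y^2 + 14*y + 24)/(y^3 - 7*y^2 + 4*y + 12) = (y - 4)/(y - 2)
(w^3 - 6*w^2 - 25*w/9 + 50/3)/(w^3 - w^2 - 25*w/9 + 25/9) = (w - 6)/(w - 1)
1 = 1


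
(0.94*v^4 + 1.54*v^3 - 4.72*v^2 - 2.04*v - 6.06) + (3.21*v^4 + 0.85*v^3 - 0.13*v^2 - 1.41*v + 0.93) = 4.15*v^4 + 2.39*v^3 - 4.85*v^2 - 3.45*v - 5.13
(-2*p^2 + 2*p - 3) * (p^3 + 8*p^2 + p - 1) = -2*p^5 - 14*p^4 + 11*p^3 - 20*p^2 - 5*p + 3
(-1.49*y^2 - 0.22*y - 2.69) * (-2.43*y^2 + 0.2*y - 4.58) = 3.6207*y^4 + 0.2366*y^3 + 13.3169*y^2 + 0.4696*y + 12.3202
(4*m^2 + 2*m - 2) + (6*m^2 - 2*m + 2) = 10*m^2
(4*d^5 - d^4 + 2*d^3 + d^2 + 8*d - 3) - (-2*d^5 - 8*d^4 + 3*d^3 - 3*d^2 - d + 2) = 6*d^5 + 7*d^4 - d^3 + 4*d^2 + 9*d - 5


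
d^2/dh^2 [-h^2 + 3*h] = -2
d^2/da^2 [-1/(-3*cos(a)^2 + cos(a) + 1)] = (36*sin(a)^4 - 31*sin(a)^2 + 41*cos(a)/4 - 9*cos(3*a)/4 - 13)/(3*sin(a)^2 + cos(a) - 2)^3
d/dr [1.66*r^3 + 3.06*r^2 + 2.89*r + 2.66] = 4.98*r^2 + 6.12*r + 2.89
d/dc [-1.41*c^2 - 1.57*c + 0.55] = -2.82*c - 1.57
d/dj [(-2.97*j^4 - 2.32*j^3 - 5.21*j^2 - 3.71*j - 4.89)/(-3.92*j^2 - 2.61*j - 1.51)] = (23.2848*j^5 + 32.3495*j^4 + 30.0492*j^3 + 9.5645*j^2 - 22.6034*j - 7.1608)/(15.3664*j^4 + 20.4624*j^3 + 18.6505*j^2 + 7.8822*j + 2.2801)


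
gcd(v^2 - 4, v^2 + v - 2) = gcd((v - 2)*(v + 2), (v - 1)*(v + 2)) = v + 2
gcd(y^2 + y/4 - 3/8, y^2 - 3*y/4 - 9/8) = y + 3/4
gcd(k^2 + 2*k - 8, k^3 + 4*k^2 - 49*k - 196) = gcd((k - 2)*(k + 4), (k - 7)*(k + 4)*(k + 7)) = k + 4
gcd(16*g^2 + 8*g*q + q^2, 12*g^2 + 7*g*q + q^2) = 4*g + q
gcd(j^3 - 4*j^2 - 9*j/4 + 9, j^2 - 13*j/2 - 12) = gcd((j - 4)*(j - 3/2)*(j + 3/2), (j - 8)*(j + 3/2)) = j + 3/2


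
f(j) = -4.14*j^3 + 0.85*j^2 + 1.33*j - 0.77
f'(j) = -12.42*j^2 + 1.7*j + 1.33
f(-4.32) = 343.12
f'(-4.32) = -237.80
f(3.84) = -217.55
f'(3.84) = -175.28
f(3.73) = -198.83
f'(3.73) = -165.13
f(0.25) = -0.45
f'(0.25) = 0.98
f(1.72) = -17.03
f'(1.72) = -32.49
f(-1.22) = 6.39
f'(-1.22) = -19.23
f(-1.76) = 22.09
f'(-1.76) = -40.13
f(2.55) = -60.50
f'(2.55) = -75.10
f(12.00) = -7016.33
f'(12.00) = -1766.75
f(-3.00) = 114.67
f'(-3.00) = -115.55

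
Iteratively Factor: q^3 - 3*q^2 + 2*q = (q - 2)*(q^2 - q) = (q - 2)*(q - 1)*(q)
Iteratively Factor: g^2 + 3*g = (g + 3)*(g)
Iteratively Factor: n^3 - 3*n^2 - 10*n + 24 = (n - 2)*(n^2 - n - 12) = (n - 4)*(n - 2)*(n + 3)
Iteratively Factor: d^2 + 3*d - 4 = (d - 1)*(d + 4)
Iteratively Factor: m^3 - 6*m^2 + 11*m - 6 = (m - 2)*(m^2 - 4*m + 3) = (m - 2)*(m - 1)*(m - 3)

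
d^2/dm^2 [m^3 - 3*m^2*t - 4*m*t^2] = 6*m - 6*t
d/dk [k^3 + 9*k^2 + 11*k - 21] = 3*k^2 + 18*k + 11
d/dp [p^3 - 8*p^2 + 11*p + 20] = 3*p^2 - 16*p + 11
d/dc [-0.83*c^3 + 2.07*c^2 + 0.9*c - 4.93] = -2.49*c^2 + 4.14*c + 0.9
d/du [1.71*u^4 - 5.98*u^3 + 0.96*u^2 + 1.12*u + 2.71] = 6.84*u^3 - 17.94*u^2 + 1.92*u + 1.12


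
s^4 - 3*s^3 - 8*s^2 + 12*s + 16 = (s - 4)*(s - 2)*(s + 1)*(s + 2)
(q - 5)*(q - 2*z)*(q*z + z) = q^3*z - 2*q^2*z^2 - 4*q^2*z + 8*q*z^2 - 5*q*z + 10*z^2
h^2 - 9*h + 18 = (h - 6)*(h - 3)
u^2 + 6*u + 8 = (u + 2)*(u + 4)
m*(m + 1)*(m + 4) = m^3 + 5*m^2 + 4*m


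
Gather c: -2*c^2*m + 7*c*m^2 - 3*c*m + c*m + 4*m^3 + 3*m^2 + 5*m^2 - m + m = -2*c^2*m + c*(7*m^2 - 2*m) + 4*m^3 + 8*m^2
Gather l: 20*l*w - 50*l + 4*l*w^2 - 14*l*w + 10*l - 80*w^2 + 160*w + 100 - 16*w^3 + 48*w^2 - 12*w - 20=l*(4*w^2 + 6*w - 40) - 16*w^3 - 32*w^2 + 148*w + 80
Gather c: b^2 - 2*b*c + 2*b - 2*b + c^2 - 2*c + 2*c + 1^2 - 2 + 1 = b^2 - 2*b*c + c^2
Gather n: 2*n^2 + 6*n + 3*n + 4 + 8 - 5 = 2*n^2 + 9*n + 7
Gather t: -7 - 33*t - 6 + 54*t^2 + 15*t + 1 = 54*t^2 - 18*t - 12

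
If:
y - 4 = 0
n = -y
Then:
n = -4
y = 4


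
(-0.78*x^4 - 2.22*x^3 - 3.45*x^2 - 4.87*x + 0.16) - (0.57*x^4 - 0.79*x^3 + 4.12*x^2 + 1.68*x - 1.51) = -1.35*x^4 - 1.43*x^3 - 7.57*x^2 - 6.55*x + 1.67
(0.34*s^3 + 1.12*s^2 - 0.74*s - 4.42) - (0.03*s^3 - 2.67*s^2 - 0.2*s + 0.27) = 0.31*s^3 + 3.79*s^2 - 0.54*s - 4.69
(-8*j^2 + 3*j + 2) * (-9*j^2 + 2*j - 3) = 72*j^4 - 43*j^3 + 12*j^2 - 5*j - 6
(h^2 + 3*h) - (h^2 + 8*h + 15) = -5*h - 15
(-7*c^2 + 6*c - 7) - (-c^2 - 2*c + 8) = -6*c^2 + 8*c - 15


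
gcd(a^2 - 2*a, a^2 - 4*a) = a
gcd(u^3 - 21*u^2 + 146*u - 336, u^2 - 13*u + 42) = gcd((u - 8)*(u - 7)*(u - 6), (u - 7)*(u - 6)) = u^2 - 13*u + 42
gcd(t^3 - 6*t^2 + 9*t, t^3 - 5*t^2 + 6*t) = t^2 - 3*t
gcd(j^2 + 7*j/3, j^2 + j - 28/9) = j + 7/3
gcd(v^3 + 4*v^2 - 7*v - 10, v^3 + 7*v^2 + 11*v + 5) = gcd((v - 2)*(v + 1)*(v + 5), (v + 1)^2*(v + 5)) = v^2 + 6*v + 5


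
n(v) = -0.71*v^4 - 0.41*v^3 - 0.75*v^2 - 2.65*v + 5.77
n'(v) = -2.84*v^3 - 1.23*v^2 - 1.5*v - 2.65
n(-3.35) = -67.78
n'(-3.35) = 95.34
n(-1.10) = 7.28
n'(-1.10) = 1.29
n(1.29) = -1.74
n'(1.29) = -12.73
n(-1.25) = 6.98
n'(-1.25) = 2.85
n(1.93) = -14.94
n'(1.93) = -30.54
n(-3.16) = -51.20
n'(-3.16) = 79.42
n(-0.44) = 6.80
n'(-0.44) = -1.99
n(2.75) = -56.32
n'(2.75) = -75.14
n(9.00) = -5036.03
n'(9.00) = -2186.14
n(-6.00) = -836.93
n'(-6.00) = 575.51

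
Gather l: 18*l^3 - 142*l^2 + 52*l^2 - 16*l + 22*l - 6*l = 18*l^3 - 90*l^2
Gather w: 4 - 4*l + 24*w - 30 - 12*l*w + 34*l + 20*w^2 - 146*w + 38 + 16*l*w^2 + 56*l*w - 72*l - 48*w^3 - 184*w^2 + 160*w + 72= -42*l - 48*w^3 + w^2*(16*l - 164) + w*(44*l + 38) + 84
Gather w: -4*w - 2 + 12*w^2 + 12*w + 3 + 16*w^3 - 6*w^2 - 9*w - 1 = 16*w^3 + 6*w^2 - w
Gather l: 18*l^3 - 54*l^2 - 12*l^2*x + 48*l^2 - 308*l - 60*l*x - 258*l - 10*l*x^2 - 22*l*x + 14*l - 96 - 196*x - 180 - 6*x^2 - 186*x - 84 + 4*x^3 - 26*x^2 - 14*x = 18*l^3 + l^2*(-12*x - 6) + l*(-10*x^2 - 82*x - 552) + 4*x^3 - 32*x^2 - 396*x - 360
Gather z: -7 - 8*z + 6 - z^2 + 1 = -z^2 - 8*z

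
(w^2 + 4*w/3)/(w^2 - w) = (w + 4/3)/(w - 1)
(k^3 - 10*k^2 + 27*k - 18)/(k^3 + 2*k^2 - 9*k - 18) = (k^2 - 7*k + 6)/(k^2 + 5*k + 6)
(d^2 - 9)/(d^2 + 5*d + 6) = (d - 3)/(d + 2)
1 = 1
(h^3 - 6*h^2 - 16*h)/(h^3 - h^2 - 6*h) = (h - 8)/(h - 3)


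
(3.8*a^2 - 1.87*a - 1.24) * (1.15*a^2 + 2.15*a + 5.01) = 4.37*a^4 + 6.0195*a^3 + 13.5915*a^2 - 12.0347*a - 6.2124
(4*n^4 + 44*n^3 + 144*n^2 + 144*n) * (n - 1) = 4*n^5 + 40*n^4 + 100*n^3 - 144*n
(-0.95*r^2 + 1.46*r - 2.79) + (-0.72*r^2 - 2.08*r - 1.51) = -1.67*r^2 - 0.62*r - 4.3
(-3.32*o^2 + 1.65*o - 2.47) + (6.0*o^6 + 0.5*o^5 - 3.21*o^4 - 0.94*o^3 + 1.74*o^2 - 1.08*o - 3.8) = 6.0*o^6 + 0.5*o^5 - 3.21*o^4 - 0.94*o^3 - 1.58*o^2 + 0.57*o - 6.27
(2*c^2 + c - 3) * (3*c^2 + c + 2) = 6*c^4 + 5*c^3 - 4*c^2 - c - 6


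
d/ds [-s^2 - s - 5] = -2*s - 1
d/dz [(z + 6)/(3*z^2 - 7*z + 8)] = (3*z^2 - 7*z - (z + 6)*(6*z - 7) + 8)/(3*z^2 - 7*z + 8)^2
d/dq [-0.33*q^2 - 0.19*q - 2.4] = -0.66*q - 0.19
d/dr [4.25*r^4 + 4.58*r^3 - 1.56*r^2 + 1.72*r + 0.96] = 17.0*r^3 + 13.74*r^2 - 3.12*r + 1.72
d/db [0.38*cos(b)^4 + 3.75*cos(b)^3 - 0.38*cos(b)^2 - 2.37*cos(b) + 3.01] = -0.4425*sin(b) - 2.8125*sin(3*b) - 0.19*sin(4*b)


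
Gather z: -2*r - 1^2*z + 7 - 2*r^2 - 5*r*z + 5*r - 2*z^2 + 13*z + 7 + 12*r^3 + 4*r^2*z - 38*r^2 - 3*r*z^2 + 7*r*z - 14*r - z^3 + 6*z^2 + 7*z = 12*r^3 - 40*r^2 - 11*r - z^3 + z^2*(4 - 3*r) + z*(4*r^2 + 2*r + 19) + 14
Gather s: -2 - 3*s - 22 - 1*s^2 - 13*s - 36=-s^2 - 16*s - 60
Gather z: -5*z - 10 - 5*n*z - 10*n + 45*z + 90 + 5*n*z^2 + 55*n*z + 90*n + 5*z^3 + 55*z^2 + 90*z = 80*n + 5*z^3 + z^2*(5*n + 55) + z*(50*n + 130) + 80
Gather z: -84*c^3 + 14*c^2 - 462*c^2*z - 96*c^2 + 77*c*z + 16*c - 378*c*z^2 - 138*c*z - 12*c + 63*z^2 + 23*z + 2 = -84*c^3 - 82*c^2 + 4*c + z^2*(63 - 378*c) + z*(-462*c^2 - 61*c + 23) + 2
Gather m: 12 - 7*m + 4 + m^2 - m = m^2 - 8*m + 16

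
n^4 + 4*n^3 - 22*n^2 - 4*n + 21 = (n - 3)*(n - 1)*(n + 1)*(n + 7)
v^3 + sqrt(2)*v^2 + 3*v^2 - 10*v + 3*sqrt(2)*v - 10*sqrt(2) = (v - 2)*(v + 5)*(v + sqrt(2))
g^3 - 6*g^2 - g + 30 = (g - 5)*(g - 3)*(g + 2)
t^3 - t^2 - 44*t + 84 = (t - 6)*(t - 2)*(t + 7)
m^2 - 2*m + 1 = (m - 1)^2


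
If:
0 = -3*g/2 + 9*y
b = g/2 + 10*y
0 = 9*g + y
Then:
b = 0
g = 0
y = 0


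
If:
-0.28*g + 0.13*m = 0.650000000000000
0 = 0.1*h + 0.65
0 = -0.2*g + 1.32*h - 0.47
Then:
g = -45.25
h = -6.50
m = -92.46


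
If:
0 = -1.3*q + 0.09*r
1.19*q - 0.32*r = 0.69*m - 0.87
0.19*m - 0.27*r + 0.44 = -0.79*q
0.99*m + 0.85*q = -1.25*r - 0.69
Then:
No Solution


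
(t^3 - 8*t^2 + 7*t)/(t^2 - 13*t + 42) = t*(t - 1)/(t - 6)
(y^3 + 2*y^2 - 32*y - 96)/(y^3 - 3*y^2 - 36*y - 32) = (y^2 - 2*y - 24)/(y^2 - 7*y - 8)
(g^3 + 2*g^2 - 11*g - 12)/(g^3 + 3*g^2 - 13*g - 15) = (g + 4)/(g + 5)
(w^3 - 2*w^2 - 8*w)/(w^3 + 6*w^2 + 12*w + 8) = w*(w - 4)/(w^2 + 4*w + 4)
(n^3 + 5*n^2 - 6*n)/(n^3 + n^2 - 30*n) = (n - 1)/(n - 5)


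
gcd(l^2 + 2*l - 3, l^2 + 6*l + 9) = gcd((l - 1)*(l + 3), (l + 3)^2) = l + 3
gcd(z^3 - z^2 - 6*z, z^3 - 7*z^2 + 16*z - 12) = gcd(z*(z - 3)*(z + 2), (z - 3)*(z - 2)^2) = z - 3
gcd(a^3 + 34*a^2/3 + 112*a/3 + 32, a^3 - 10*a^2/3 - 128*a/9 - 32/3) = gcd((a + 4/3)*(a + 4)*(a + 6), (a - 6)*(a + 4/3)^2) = a + 4/3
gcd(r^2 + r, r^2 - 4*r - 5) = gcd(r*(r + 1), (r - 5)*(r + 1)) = r + 1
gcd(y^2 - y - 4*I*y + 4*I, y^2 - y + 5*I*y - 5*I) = y - 1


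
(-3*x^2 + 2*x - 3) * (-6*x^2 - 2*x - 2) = 18*x^4 - 6*x^3 + 20*x^2 + 2*x + 6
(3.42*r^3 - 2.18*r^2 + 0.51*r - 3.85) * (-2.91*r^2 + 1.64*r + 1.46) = -9.9522*r^5 + 11.9526*r^4 - 0.0661000000000005*r^3 + 8.8571*r^2 - 5.5694*r - 5.621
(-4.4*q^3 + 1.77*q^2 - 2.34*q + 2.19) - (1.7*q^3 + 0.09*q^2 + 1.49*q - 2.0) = -6.1*q^3 + 1.68*q^2 - 3.83*q + 4.19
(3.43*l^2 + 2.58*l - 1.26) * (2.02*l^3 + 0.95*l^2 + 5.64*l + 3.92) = 6.9286*l^5 + 8.4701*l^4 + 19.251*l^3 + 26.7998*l^2 + 3.0072*l - 4.9392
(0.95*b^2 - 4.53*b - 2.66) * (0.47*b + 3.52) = 0.4465*b^3 + 1.2149*b^2 - 17.1958*b - 9.3632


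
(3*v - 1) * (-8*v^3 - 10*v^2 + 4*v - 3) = -24*v^4 - 22*v^3 + 22*v^2 - 13*v + 3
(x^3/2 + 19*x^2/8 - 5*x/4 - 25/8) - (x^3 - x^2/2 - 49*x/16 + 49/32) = -x^3/2 + 23*x^2/8 + 29*x/16 - 149/32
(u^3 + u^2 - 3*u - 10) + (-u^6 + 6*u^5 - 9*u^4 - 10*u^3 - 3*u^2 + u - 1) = -u^6 + 6*u^5 - 9*u^4 - 9*u^3 - 2*u^2 - 2*u - 11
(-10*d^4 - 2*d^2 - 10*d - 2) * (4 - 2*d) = 20*d^5 - 40*d^4 + 4*d^3 + 12*d^2 - 36*d - 8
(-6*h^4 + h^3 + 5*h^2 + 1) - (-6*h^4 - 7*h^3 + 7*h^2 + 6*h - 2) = 8*h^3 - 2*h^2 - 6*h + 3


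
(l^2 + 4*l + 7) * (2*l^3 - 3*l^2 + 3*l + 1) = 2*l^5 + 5*l^4 + 5*l^3 - 8*l^2 + 25*l + 7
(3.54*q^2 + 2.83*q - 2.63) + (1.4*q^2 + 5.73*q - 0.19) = 4.94*q^2 + 8.56*q - 2.82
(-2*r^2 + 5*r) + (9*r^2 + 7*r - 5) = 7*r^2 + 12*r - 5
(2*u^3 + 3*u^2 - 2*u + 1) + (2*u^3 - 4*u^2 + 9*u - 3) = 4*u^3 - u^2 + 7*u - 2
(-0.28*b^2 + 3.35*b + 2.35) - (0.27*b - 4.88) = -0.28*b^2 + 3.08*b + 7.23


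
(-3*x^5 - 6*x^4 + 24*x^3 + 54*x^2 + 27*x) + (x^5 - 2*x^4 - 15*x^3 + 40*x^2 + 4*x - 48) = -2*x^5 - 8*x^4 + 9*x^3 + 94*x^2 + 31*x - 48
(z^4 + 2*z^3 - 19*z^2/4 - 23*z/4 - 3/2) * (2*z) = 2*z^5 + 4*z^4 - 19*z^3/2 - 23*z^2/2 - 3*z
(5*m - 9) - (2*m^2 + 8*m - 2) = -2*m^2 - 3*m - 7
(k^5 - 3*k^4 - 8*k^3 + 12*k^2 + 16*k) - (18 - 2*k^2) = k^5 - 3*k^4 - 8*k^3 + 14*k^2 + 16*k - 18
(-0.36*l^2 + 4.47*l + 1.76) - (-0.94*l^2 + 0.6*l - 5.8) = 0.58*l^2 + 3.87*l + 7.56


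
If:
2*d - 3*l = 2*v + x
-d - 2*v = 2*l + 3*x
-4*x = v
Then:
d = x/7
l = 17*x/7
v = -4*x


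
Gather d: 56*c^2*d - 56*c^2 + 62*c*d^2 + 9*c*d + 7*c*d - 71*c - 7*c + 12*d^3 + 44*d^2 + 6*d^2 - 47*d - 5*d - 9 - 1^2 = -56*c^2 - 78*c + 12*d^3 + d^2*(62*c + 50) + d*(56*c^2 + 16*c - 52) - 10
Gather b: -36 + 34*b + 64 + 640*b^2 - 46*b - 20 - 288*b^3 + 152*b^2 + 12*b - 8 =-288*b^3 + 792*b^2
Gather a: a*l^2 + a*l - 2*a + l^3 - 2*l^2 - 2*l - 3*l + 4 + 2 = a*(l^2 + l - 2) + l^3 - 2*l^2 - 5*l + 6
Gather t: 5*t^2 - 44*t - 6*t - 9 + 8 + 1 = 5*t^2 - 50*t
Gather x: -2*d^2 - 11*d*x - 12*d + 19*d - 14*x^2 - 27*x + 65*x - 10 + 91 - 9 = -2*d^2 + 7*d - 14*x^2 + x*(38 - 11*d) + 72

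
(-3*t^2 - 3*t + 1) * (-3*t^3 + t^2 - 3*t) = 9*t^5 + 6*t^4 + 3*t^3 + 10*t^2 - 3*t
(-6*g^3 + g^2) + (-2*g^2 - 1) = -6*g^3 - g^2 - 1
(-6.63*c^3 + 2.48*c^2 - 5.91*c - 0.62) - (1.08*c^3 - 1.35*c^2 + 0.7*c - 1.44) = -7.71*c^3 + 3.83*c^2 - 6.61*c + 0.82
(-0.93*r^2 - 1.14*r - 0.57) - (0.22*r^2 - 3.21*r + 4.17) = -1.15*r^2 + 2.07*r - 4.74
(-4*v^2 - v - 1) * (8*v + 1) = -32*v^3 - 12*v^2 - 9*v - 1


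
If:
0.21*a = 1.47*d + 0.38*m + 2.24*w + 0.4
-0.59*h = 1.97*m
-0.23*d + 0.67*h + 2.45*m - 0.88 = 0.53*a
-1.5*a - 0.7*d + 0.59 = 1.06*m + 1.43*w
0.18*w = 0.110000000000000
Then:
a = -0.41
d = -1.62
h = -4.59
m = 1.38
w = 0.61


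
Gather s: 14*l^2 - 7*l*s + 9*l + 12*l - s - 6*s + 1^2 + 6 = 14*l^2 + 21*l + s*(-7*l - 7) + 7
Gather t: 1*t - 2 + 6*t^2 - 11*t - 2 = 6*t^2 - 10*t - 4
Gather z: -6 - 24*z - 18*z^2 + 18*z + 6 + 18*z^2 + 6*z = 0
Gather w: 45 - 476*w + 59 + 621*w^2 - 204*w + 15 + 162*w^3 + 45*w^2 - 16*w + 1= 162*w^3 + 666*w^2 - 696*w + 120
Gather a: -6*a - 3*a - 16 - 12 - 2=-9*a - 30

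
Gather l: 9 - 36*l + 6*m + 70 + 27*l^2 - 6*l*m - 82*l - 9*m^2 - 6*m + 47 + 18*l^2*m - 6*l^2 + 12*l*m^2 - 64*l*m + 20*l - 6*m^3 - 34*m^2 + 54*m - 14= l^2*(18*m + 21) + l*(12*m^2 - 70*m - 98) - 6*m^3 - 43*m^2 + 54*m + 112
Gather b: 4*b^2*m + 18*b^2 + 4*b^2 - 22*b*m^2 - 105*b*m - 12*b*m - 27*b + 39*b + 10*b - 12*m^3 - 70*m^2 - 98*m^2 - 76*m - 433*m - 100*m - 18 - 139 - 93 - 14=b^2*(4*m + 22) + b*(-22*m^2 - 117*m + 22) - 12*m^3 - 168*m^2 - 609*m - 264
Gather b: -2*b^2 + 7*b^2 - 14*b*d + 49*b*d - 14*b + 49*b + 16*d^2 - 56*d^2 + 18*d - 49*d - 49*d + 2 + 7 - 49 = 5*b^2 + b*(35*d + 35) - 40*d^2 - 80*d - 40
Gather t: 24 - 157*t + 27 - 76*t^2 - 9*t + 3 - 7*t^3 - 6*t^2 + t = -7*t^3 - 82*t^2 - 165*t + 54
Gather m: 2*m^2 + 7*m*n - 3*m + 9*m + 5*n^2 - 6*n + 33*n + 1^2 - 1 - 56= 2*m^2 + m*(7*n + 6) + 5*n^2 + 27*n - 56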